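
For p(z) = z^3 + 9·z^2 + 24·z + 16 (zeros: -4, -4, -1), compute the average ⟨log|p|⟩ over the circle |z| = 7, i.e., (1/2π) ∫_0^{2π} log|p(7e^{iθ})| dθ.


Zeros: -4, -4, -1; r = 7.
Inside |z| < r: -4, -4, -1. Outside (|z| ≥ r): ∅.
p(0) = 16, so log|p(0)| = log(16) = 2.7726.
Apply Jensen: I(r) = log|p(0)| + Σ_k log(r/|z_k|), summed over zeros inside |z| < r.
  log(r/|z_k|) for z_k = -4: log(7/4) = 0.5596
  log(r/|z_k|) for z_k = -4: log(7/4) = 0.5596
  log(r/|z_k|) for z_k = -1: log(7/1) = 1.9459
Sum over inside zeros: 3.0651.
I(r) = log|p(0)| + (inside sum) = 2.7726 + 3.0651 = 5.8377.
Closed form (all zeros inside, monic): I(r) = n·log(r) = 3·log(7) = 5.8377. ✓

I(r) ≈ 5.8377.


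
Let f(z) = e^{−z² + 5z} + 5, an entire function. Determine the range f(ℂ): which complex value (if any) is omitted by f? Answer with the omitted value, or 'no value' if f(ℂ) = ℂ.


Little Picard bounds the complement of f(ℂ) to at most one point.
The exponent g(z) = −z² + 5z is a nonconstant polynomial, hence surjective onto ℂ. So e^{g(z)} takes every value in {e^w : w ∈ ℂ} = ℂ ∖ {0}. Adding 5 shifts the range to ℂ ∖ {5}. f omits exactly 5.

Omitted value: 5.


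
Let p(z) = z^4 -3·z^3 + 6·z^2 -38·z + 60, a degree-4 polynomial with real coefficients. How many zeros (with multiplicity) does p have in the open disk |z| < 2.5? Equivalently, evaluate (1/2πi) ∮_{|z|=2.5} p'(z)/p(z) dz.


The zeros of p are: (-1 + 3i), (-1 - 3i), 2, 3.
Their magnitudes are: 3.162, 3.162, 2, 3.
Zeros with |z| < R = 2.5: 2.
Count = 1.
By the argument principle, (1/2πi) ∮_{|z|=R} p'(z)/p(z) dz equals exactly this count.

Number of zeros inside |z| < 2.5: 1.


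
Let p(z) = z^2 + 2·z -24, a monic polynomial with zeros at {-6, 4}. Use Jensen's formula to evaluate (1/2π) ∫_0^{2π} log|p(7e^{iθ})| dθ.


Zeros: -6, 4; r = 7.
Inside |z| < r: -6, 4. Outside (|z| ≥ r): ∅.
p(0) = -24, so log|p(0)| = log(24) = 3.1781.
Apply Jensen: I(r) = log|p(0)| + Σ_k log(r/|z_k|), summed over zeros inside |z| < r.
  log(r/|z_k|) for z_k = -6: log(7/6) = 0.1542
  log(r/|z_k|) for z_k = 4: log(7/4) = 0.5596
Sum over inside zeros: 0.7138.
I(r) = log|p(0)| + (inside sum) = 3.1781 + 0.7138 = 3.8918.
Closed form (all zeros inside, monic): I(r) = n·log(r) = 2·log(7) = 3.8918. ✓

I(r) ≈ 3.8918.


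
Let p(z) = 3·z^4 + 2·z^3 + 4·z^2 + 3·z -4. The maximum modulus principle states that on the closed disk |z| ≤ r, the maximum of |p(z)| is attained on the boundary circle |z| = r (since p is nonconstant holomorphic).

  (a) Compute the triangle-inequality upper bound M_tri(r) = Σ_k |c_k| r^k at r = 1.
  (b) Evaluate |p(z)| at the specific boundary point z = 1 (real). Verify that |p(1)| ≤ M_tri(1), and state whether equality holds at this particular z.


Coefficients: c_0 = -4, c_1 = 3, c_2 = 4, c_3 = 2, c_4 = 3. Radius r = 1.
Part (a). Triangle bound: M_tri(r) = Σ_k |c_k| r^k
  = |-4|·1^0 + |3|·1^1 + |4|·1^2 + |2|·1^3 + |3|·1^4
  = 4 + 3 + 4 + 2 + 3 = 16.
This bounds M(r) := max_{|z|=r} |p(z)| from above; equality holds iff all terms c_k z^k can be made to align in phase at a single z on |z|=r.
Part (b). At z = 1 (real, on the circle |z| = r):
  p(1) = (-4)·1^0 + (3)·1^1 + (4)·1^2 + (2)·1^3 + (3)·1^4 = 8.
  |p(1)| = 8.
Check: |p(1)| = 8 ≤ 16 = M_tri(1). ✓ Equality does not hold at z = 1 (the coefficients have mixed signs, so the terms do not all align in phase there).

M_tri(1) = 16; |p(1)| = 8; equality at z=1: no.


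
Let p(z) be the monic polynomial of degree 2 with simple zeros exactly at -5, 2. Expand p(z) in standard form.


The polynomial is p(z) = ∏_{α ∈ S} (z − α), where S = {-5, 2}.
Expanding the product yields: p(z) = z^2 + 3·z -10.
The resulting polynomial has degree 2 and real coefficients as required.

p(z) = z^2 + 3·z -10.


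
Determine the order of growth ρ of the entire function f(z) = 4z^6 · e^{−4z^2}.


M(r) = max_{|z|=r} |4|·|z|^6·|e^{−4z^2}| = 4·r^6 · e^{4r^2} (the factors attain their maxima compatibly on |z|=r). Then log M(r) = log 4 + 6·log r + 4r^2, dominated by the last term, so log log M(r) ~ 2·log r. The polynomial factor 4z^6 contributes only a log r term and does not affect the order. ρ = 2.
Therefore ρ = 2.

Order ρ = 2.


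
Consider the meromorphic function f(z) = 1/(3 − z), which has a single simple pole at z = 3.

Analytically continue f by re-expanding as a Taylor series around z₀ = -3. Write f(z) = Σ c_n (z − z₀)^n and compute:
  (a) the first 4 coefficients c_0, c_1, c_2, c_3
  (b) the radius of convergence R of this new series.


Let w = z − z₀, so z = z₀ + w.
Then 3 − z = 3 − (z₀ + w) = (3 − z₀) − w = 6 − w.
f(z) = 1/(6 − w) = (1/(6)) · 1/(1 − w/(6)) = Σ_{n≥0} w^n / (6)^(n+1).
So c_n = 1/(6)^(n+1):
  c_0 = 1/(6)^1 = 1/6.
  c_1 = 1/(6)^2 = 1/36.
  c_2 = 1/(6)^3 = 1/216.
  c_3 = 1/(6)^4 = 1/1296.
The series is valid for |w/d| < 1, i.e. |z − z₀| < |d|.
Radius of convergence: R = |3 − z₀| = |6| = 6 (distance from z₀ to the singularity z = 3).

c_0 = 1/6, c_1 = 1/36, c_2 = 1/216, c_3 = 1/1296; R = 6.


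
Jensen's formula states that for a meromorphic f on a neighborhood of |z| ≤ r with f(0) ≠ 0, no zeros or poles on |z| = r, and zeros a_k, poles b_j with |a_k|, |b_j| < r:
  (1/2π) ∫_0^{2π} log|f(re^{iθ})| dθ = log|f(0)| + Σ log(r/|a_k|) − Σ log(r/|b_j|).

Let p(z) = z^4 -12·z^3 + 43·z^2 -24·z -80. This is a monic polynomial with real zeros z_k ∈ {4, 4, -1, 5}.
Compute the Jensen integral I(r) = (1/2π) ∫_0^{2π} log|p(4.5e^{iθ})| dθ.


Zeros: -1, 4, 4, 5; r = 4.5.
Inside |z| < r: -1, 4, 4. Outside (|z| ≥ r): 5.
p(0) = -80, so log|p(0)| = log(80) = 4.3820.
Apply Jensen: I(r) = log|p(0)| + Σ_k log(r/|z_k|), summed over zeros inside |z| < r.
  log(r/|z_k|) for z_k = 4: log(4.5/4) = 0.1178
  log(r/|z_k|) for z_k = 4: log(4.5/4) = 0.1178
  log(r/|z_k|) for z_k = -1: log(4.5/1) = 1.5041
  Outside zeros (5) contribute nothing to the Jensen sum.
Sum over inside zeros: 1.7396.
I(r) = log|p(0)| + (inside sum) = 4.3820 + 1.7396 = 6.1217.
Note: since some zeros are outside |z| ≤ r, the simplified n·log(r) form does NOT apply — only the inside zeros contribute.

I(r) ≈ 6.1217.


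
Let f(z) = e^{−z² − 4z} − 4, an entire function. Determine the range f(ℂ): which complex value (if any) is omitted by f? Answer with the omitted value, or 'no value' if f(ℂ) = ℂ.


Little Picard bounds the complement of f(ℂ) to at most one point.
The exponent g(z) = −z² − 4z is a nonconstant polynomial, hence surjective onto ℂ. So e^{g(z)} takes every value in {e^w : w ∈ ℂ} = ℂ ∖ {0}. Adding -4 shifts the range to ℂ ∖ {-4}. f omits exactly -4.

Omitted value: -4.


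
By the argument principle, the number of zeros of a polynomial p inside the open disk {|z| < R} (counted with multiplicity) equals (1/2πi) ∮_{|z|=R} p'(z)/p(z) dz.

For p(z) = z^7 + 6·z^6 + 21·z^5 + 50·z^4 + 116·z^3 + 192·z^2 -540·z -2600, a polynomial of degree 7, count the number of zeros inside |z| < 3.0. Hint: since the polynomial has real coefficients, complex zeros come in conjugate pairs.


The zeros of p are: (1 + 3i), (1 - 3i), 2, (-3 + 1i), (-3 - 1i), (-2 + 3i), (-2 - 3i).
Their magnitudes are: 3.162, 3.162, 2, 3.162, 3.162, 3.606, 3.606.
Zeros with |z| < R = 3.0: 2.
Count = 1.
By the argument principle, (1/2πi) ∮_{|z|=R} p'(z)/p(z) dz equals exactly this count.

Number of zeros inside |z| < 3.0: 1.


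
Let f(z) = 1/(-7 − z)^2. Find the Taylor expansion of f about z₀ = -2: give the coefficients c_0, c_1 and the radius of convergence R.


Let w = z − z₀, so z = z₀ + w.
Then -7 − z = -7 − (z₀ + w) = (-7 − z₀) − w = -5 − w.
f(z) = 1/(-5 − w)^2 = (1/(-5)^2) · (1 − w/(-5))^{−2}.
By the binomial series (1−u)^{−2} = Σ_{n≥0} C(n+1, 1) u^n for |u|<1, with u = w/(-5):
  c_n = C(n+1, 1) / (-5)^(n+2).
  c_0 = 1/(-5)^2 = 1/25.
  c_1 = 2/(-5)^3 = -2/125.
The series is valid for |w/d| < 1, i.e. |z − z₀| < |d|.
Radius of convergence: R = |-7 − z₀| = |-5| = 5 (distance from z₀ to the singularity z = -7).

c_0 = 1/25, c_1 = -2/125; R = 5.


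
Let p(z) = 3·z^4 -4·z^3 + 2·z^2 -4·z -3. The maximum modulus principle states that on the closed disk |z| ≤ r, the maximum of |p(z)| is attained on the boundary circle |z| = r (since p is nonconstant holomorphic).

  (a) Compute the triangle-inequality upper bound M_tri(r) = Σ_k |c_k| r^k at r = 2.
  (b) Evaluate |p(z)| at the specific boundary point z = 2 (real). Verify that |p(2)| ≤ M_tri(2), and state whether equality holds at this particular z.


Coefficients: c_0 = -3, c_1 = -4, c_2 = 2, c_3 = -4, c_4 = 3. Radius r = 2.
Part (a). Triangle bound: M_tri(r) = Σ_k |c_k| r^k
  = |-3|·2^0 + |-4|·2^1 + |2|·2^2 + |-4|·2^3 + |3|·2^4
  = 3 + 8 + 8 + 32 + 48 = 99.
This bounds M(r) := max_{|z|=r} |p(z)| from above; equality holds iff all terms c_k z^k can be made to align in phase at a single z on |z|=r.
Part (b). At z = 2 (real, on the circle |z| = r):
  p(2) = (-3)·2^0 + (-4)·2^1 + (2)·2^2 + (-4)·2^3 + (3)·2^4 = 13.
  |p(2)| = 13.
Check: |p(2)| = 13 ≤ 99 = M_tri(2). ✓ Equality does not hold at z = 2 (the coefficients have mixed signs, so the terms do not all align in phase there).

M_tri(2) = 99; |p(2)| = 13; equality at z=2: no.


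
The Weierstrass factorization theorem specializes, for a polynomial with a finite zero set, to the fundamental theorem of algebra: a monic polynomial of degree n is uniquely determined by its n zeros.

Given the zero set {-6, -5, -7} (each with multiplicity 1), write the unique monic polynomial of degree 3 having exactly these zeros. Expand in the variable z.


The polynomial is p(z) = ∏_{α ∈ S} (z − α), where S = {-6, -5, -7}.
Expanding the product yields: p(z) = z^3 + 18·z^2 + 107·z + 210.
The resulting polynomial has degree 3 and real coefficients as required.

p(z) = z^3 + 18·z^2 + 107·z + 210.


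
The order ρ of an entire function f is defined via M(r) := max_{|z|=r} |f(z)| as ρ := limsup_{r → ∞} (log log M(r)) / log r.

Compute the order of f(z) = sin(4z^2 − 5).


Write sin(w) = (e^{iw} ± e^{−iw})/(2 or 2i), so |sin(w)| ≤ e^{|w|}. With w = 4z^2 − 5, |w| ≤ 4r^2 + 5 on |z|=r, giving M(r) ≤ e^{4r^2 + 5} and ρ ≤ 2. For the lower bound, choose z on |z|=r with 4z^2 purely imaginary of modulus 4r^2; then |sin(4z^2 − 5)| grows like e^{4r^2}/2, so ρ ≥ 2. Hence ρ = 2.
Therefore ρ = 2.

Order ρ = 2.


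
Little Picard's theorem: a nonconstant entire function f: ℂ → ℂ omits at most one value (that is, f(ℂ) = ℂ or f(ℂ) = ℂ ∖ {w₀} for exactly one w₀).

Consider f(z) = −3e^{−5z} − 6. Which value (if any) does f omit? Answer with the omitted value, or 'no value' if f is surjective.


Little Picard bounds the complement of f(ℂ) to at most one point.
e^{−5z} is never zero on ℂ, so -3·e^{−5z} takes every value in ℂ ∖ {0}. Adding -6 shifts the range to ℂ ∖ {-6}. Thus f omits exactly the value -6.

Omitted value: -6.


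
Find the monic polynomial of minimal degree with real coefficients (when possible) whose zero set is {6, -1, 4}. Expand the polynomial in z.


The polynomial is p(z) = ∏_{α ∈ S} (z − α), where S = {6, -1, 4}.
Expanding the product yields: p(z) = z^3 -9·z^2 + 14·z + 24.
The resulting polynomial has degree 3 and real coefficients as required.

p(z) = z^3 -9·z^2 + 14·z + 24.


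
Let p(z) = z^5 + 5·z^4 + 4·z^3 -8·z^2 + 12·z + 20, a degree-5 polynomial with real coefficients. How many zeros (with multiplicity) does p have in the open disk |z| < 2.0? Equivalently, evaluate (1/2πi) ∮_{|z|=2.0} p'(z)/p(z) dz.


The zeros of p are: (1 + 1i), (1 - 1i), (-3 + 1i), (-3 - 1i), -1.
Their magnitudes are: 1.414, 1.414, 3.162, 3.162, 1.
Zeros with |z| < R = 2.0: (1 + 1i), (1 - 1i), -1.
Count = 3.
By the argument principle, (1/2πi) ∮_{|z|=R} p'(z)/p(z) dz equals exactly this count.

Number of zeros inside |z| < 2.0: 3.


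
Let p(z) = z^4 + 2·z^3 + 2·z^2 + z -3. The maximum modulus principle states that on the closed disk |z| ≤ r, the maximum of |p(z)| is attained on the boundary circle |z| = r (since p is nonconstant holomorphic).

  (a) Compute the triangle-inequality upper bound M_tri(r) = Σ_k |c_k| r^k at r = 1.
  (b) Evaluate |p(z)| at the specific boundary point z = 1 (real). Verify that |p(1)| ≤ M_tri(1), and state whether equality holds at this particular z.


Coefficients: c_0 = -3, c_1 = 1, c_2 = 2, c_3 = 2, c_4 = 1. Radius r = 1.
Part (a). Triangle bound: M_tri(r) = Σ_k |c_k| r^k
  = |-3|·1^0 + |1|·1^1 + |2|·1^2 + |2|·1^3 + |1|·1^4
  = 3 + 1 + 2 + 2 + 1 = 9.
This bounds M(r) := max_{|z|=r} |p(z)| from above; equality holds iff all terms c_k z^k can be made to align in phase at a single z on |z|=r.
Part (b). At z = 1 (real, on the circle |z| = r):
  p(1) = (-3)·1^0 + (1)·1^1 + (2)·1^2 + (2)·1^3 + (1)·1^4 = 3.
  |p(1)| = 3.
Check: |p(1)| = 3 ≤ 9 = M_tri(1). ✓ Equality does not hold at z = 1 (the coefficients have mixed signs, so the terms do not all align in phase there).

M_tri(1) = 9; |p(1)| = 3; equality at z=1: no.


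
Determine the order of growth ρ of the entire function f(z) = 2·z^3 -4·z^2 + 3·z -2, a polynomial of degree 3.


|f(z)| ≤ Σ|c_k|·r^k = O(r^3) as r → ∞. Polynomial growth is O(e^{r^ε}) for every ε > 0 (since r^3/e^{r^ε} → 0), so ρ ≤ ε for all ε > 0, i.e. ρ = 0. Every nonconstant polynomial has order 0.
Therefore ρ = 0.

Order ρ = 0.


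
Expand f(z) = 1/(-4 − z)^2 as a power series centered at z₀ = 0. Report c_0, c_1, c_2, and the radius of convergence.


Let w = z − z₀, so z = z₀ + w.
Then -4 − z = -4 − (z₀ + w) = (-4 − z₀) − w = -4 − w.
f(z) = 1/(-4 − w)^2 = (1/(-4)^2) · (1 − w/(-4))^{−2}.
By the binomial series (1−u)^{−2} = Σ_{n≥0} C(n+1, 1) u^n for |u|<1, with u = w/(-4):
  c_n = C(n+1, 1) / (-4)^(n+2).
  c_0 = 1/(-4)^2 = 1/16.
  c_1 = 2/(-4)^3 = -1/32.
  c_2 = 3/(-4)^4 = 3/256.
The series is valid for |w/d| < 1, i.e. |z − z₀| < |d|.
Radius of convergence: R = |-4 − z₀| = |-4| = 4 (distance from z₀ to the singularity z = -4).

c_0 = 1/16, c_1 = -1/32, c_2 = 3/256; R = 4.


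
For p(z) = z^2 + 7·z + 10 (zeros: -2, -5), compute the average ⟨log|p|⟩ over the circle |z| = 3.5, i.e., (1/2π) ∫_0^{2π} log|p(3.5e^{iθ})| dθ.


Zeros: -5, -2; r = 3.5.
Inside |z| < r: -2. Outside (|z| ≥ r): -5.
p(0) = 10, so log|p(0)| = log(10) = 2.3026.
Apply Jensen: I(r) = log|p(0)| + Σ_k log(r/|z_k|), summed over zeros inside |z| < r.
  log(r/|z_k|) for z_k = -2: log(3.5/2) = 0.5596
  Outside zeros (-5) contribute nothing to the Jensen sum.
Sum over inside zeros: 0.5596.
I(r) = log|p(0)| + (inside sum) = 2.3026 + 0.5596 = 2.8622.
Note: since some zeros are outside |z| ≤ r, the simplified n·log(r) form does NOT apply — only the inside zeros contribute.

I(r) ≈ 2.8622.


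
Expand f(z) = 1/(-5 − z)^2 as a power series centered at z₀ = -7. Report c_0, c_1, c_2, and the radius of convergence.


Let w = z − z₀, so z = z₀ + w.
Then -5 − z = -5 − (z₀ + w) = (-5 − z₀) − w = 2 − w.
f(z) = 1/(2 − w)^2 = (1/(2)^2) · (1 − w/(2))^{−2}.
By the binomial series (1−u)^{−2} = Σ_{n≥0} C(n+1, 1) u^n for |u|<1, with u = w/(2):
  c_n = C(n+1, 1) / (2)^(n+2).
  c_0 = 1/(2)^2 = 1/4.
  c_1 = 2/(2)^3 = 1/4.
  c_2 = 3/(2)^4 = 3/16.
The series is valid for |w/d| < 1, i.e. |z − z₀| < |d|.
Radius of convergence: R = |-5 − z₀| = |2| = 2 (distance from z₀ to the singularity z = -5).

c_0 = 1/4, c_1 = 1/4, c_2 = 3/16; R = 2.


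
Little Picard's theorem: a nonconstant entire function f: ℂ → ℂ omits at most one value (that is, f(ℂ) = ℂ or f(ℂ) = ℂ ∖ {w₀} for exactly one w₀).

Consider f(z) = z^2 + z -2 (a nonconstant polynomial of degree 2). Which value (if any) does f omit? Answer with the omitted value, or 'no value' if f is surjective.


Little Picard bounds the complement of f(ℂ) to at most one point.
For every w ∈ ℂ, the equation p(z) − w = 0 is a nonconstant polynomial in z and hence has at least one root by the fundamental theorem of algebra. So p is surjective onto ℂ, omitting no value.

Omitted value: no value.


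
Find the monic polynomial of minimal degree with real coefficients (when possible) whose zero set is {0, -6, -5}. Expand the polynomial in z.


The polynomial is p(z) = ∏_{α ∈ S} (z − α), where S = {0, -6, -5}.
Expanding the product yields: p(z) = z^3 + 11·z^2 + 30·z.
The resulting polynomial has degree 3 and real coefficients as required.

p(z) = z^3 + 11·z^2 + 30·z.


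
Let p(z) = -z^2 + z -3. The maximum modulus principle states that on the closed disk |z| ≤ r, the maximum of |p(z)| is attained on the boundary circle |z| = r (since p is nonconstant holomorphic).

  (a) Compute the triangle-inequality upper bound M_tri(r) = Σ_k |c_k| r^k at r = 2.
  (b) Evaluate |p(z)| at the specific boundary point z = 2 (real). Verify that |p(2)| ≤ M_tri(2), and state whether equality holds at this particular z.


Coefficients: c_0 = -3, c_1 = 1, c_2 = -1. Radius r = 2.
Part (a). Triangle bound: M_tri(r) = Σ_k |c_k| r^k
  = |-3|·2^0 + |1|·2^1 + |-1|·2^2
  = 3 + 2 + 4 = 9.
This bounds M(r) := max_{|z|=r} |p(z)| from above; equality holds iff all terms c_k z^k can be made to align in phase at a single z on |z|=r.
Part (b). At z = 2 (real, on the circle |z| = r):
  p(2) = (-3)·2^0 + (1)·2^1 + (-1)·2^2 = -5.
  |p(2)| = 5.
Check: |p(2)| = 5 ≤ 9 = M_tri(2). ✓ Equality does not hold at z = 2 (the coefficients have mixed signs, so the terms do not all align in phase there).

M_tri(2) = 9; |p(2)| = 5; equality at z=2: no.


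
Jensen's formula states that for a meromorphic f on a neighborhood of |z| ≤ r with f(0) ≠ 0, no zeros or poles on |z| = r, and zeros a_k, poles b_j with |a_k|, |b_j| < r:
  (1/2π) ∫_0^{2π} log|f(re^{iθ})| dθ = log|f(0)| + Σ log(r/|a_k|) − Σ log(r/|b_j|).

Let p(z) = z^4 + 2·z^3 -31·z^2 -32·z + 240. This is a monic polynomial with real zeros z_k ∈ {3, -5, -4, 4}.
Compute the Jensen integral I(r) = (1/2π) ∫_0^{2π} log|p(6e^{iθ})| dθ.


Zeros: -5, -4, 3, 4; r = 6.
Inside |z| < r: -5, -4, 3, 4. Outside (|z| ≥ r): ∅.
p(0) = 240, so log|p(0)| = log(240) = 5.4806.
Apply Jensen: I(r) = log|p(0)| + Σ_k log(r/|z_k|), summed over zeros inside |z| < r.
  log(r/|z_k|) for z_k = 3: log(6/3) = 0.6931
  log(r/|z_k|) for z_k = -5: log(6/5) = 0.1823
  log(r/|z_k|) for z_k = -4: log(6/4) = 0.4055
  log(r/|z_k|) for z_k = 4: log(6/4) = 0.4055
Sum over inside zeros: 1.6864.
I(r) = log|p(0)| + (inside sum) = 5.4806 + 1.6864 = 7.1670.
Closed form (all zeros inside, monic): I(r) = n·log(r) = 4·log(6) = 7.1670. ✓

I(r) ≈ 7.1670.


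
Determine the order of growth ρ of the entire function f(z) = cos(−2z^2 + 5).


Write cos(w) = (e^{iw} ± e^{−iw})/(2 or 2i), so |cos(w)| ≤ e^{|w|}. With w = −2z^2 + 5, |w| ≤ 2r^2 + 5 on |z|=r, giving M(r) ≤ e^{2r^2 + 5} and ρ ≤ 2. For the lower bound, choose z on |z|=r with -2z^2 purely imaginary of modulus 2r^2; then |cos(−2z^2 + 5)| grows like e^{2r^2}/2, so ρ ≥ 2. Hence ρ = 2.
Therefore ρ = 2.

Order ρ = 2.


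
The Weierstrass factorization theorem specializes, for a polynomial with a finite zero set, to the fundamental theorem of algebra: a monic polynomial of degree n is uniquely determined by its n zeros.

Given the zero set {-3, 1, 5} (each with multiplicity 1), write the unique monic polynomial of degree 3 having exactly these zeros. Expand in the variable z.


The polynomial is p(z) = ∏_{α ∈ S} (z − α), where S = {-3, 1, 5}.
Expanding the product yields: p(z) = z^3 -3·z^2 -13·z + 15.
The resulting polynomial has degree 3 and real coefficients as required.

p(z) = z^3 -3·z^2 -13·z + 15.


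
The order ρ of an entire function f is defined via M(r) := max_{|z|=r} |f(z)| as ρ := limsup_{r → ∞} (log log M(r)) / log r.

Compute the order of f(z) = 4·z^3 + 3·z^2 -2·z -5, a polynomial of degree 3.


|f(z)| ≤ Σ|c_k|·r^k = O(r^3) as r → ∞. Polynomial growth is O(e^{r^ε}) for every ε > 0 (since r^3/e^{r^ε} → 0), so ρ ≤ ε for all ε > 0, i.e. ρ = 0. Every nonconstant polynomial has order 0.
Therefore ρ = 0.

Order ρ = 0.


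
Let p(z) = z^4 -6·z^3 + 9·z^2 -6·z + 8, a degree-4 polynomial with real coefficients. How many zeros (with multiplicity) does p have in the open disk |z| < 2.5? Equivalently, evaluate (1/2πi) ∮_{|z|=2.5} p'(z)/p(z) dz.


The zeros of p are: 2, 4, (0 + 1i), (0 - 1i).
Their magnitudes are: 2, 4, 1, 1.
Zeros with |z| < R = 2.5: 2, (0 + 1i), (0 - 1i).
Count = 3.
By the argument principle, (1/2πi) ∮_{|z|=R} p'(z)/p(z) dz equals exactly this count.

Number of zeros inside |z| < 2.5: 3.


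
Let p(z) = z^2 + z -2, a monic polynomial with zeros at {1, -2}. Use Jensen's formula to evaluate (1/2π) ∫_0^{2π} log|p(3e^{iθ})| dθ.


Zeros: -2, 1; r = 3.
Inside |z| < r: -2, 1. Outside (|z| ≥ r): ∅.
p(0) = -2, so log|p(0)| = log(2) = 0.6931.
Apply Jensen: I(r) = log|p(0)| + Σ_k log(r/|z_k|), summed over zeros inside |z| < r.
  log(r/|z_k|) for z_k = 1: log(3/1) = 1.0986
  log(r/|z_k|) for z_k = -2: log(3/2) = 0.4055
Sum over inside zeros: 1.5041.
I(r) = log|p(0)| + (inside sum) = 0.6931 + 1.5041 = 2.1972.
Closed form (all zeros inside, monic): I(r) = n·log(r) = 2·log(3) = 2.1972. ✓

I(r) ≈ 2.1972.


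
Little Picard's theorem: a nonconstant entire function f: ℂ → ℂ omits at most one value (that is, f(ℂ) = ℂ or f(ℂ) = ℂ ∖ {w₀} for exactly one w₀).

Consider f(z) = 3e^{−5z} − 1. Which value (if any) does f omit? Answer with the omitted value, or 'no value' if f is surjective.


Little Picard bounds the complement of f(ℂ) to at most one point.
e^{−5z} is never zero on ℂ, so 3·e^{−5z} takes every value in ℂ ∖ {0}. Adding -1 shifts the range to ℂ ∖ {-1}. Thus f omits exactly the value -1.

Omitted value: -1.


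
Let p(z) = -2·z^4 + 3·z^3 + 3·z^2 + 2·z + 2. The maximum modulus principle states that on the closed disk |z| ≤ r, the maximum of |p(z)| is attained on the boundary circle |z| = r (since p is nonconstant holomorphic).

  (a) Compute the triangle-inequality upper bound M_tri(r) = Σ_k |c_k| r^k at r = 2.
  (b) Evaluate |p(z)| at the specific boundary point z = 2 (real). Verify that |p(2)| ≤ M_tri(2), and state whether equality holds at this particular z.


Coefficients: c_0 = 2, c_1 = 2, c_2 = 3, c_3 = 3, c_4 = -2. Radius r = 2.
Part (a). Triangle bound: M_tri(r) = Σ_k |c_k| r^k
  = |2|·2^0 + |2|·2^1 + |3|·2^2 + |3|·2^3 + |-2|·2^4
  = 2 + 4 + 12 + 24 + 32 = 74.
This bounds M(r) := max_{|z|=r} |p(z)| from above; equality holds iff all terms c_k z^k can be made to align in phase at a single z on |z|=r.
Part (b). At z = 2 (real, on the circle |z| = r):
  p(2) = (2)·2^0 + (2)·2^1 + (3)·2^2 + (3)·2^3 + (-2)·2^4 = 10.
  |p(2)| = 10.
Check: |p(2)| = 10 ≤ 74 = M_tri(2). ✓ Equality does not hold at z = 2 (the coefficients have mixed signs, so the terms do not all align in phase there).

M_tri(2) = 74; |p(2)| = 10; equality at z=2: no.


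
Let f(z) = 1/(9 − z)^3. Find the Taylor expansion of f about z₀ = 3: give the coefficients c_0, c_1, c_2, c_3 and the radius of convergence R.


Let w = z − z₀, so z = z₀ + w.
Then 9 − z = 9 − (z₀ + w) = (9 − z₀) − w = 6 − w.
f(z) = 1/(6 − w)^3 = (1/(6)^3) · (1 − w/(6))^{−3}.
By the binomial series (1−u)^{−3} = Σ_{n≥0} C(n+2, 2) u^n for |u|<1, with u = w/(6):
  c_n = C(n+2, 2) / (6)^(n+3).
  c_0 = 1/(6)^3 = 1/216.
  c_1 = 3/(6)^4 = 1/432.
  c_2 = 6/(6)^5 = 1/1296.
  c_3 = 10/(6)^6 = 5/23328.
The series is valid for |w/d| < 1, i.e. |z − z₀| < |d|.
Radius of convergence: R = |9 − z₀| = |6| = 6 (distance from z₀ to the singularity z = 9).

c_0 = 1/216, c_1 = 1/432, c_2 = 1/1296, c_3 = 5/23328; R = 6.


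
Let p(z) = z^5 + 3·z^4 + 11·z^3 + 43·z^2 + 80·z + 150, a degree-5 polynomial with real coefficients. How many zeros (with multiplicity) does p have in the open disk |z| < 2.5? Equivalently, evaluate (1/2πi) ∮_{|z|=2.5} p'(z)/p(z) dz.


The zeros of p are: (1 + 3i), (1 - 3i), (-1 + 2i), (-1 - 2i), -3.
Their magnitudes are: 3.162, 3.162, 2.236, 2.236, 3.
Zeros with |z| < R = 2.5: (-1 + 2i), (-1 - 2i).
Count = 2.
By the argument principle, (1/2πi) ∮_{|z|=R} p'(z)/p(z) dz equals exactly this count.

Number of zeros inside |z| < 2.5: 2.


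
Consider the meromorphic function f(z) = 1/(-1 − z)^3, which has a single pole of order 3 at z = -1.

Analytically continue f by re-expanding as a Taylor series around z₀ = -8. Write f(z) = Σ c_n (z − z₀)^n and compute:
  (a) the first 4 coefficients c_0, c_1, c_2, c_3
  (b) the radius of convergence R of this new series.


Let w = z − z₀, so z = z₀ + w.
Then -1 − z = -1 − (z₀ + w) = (-1 − z₀) − w = 7 − w.
f(z) = 1/(7 − w)^3 = (1/(7)^3) · (1 − w/(7))^{−3}.
By the binomial series (1−u)^{−3} = Σ_{n≥0} C(n+2, 2) u^n for |u|<1, with u = w/(7):
  c_n = C(n+2, 2) / (7)^(n+3).
  c_0 = 1/(7)^3 = 1/343.
  c_1 = 3/(7)^4 = 3/2401.
  c_2 = 6/(7)^5 = 6/16807.
  c_3 = 10/(7)^6 = 10/117649.
The series is valid for |w/d| < 1, i.e. |z − z₀| < |d|.
Radius of convergence: R = |-1 − z₀| = |7| = 7 (distance from z₀ to the singularity z = -1).

c_0 = 1/343, c_1 = 3/2401, c_2 = 6/16807, c_3 = 10/117649; R = 7.


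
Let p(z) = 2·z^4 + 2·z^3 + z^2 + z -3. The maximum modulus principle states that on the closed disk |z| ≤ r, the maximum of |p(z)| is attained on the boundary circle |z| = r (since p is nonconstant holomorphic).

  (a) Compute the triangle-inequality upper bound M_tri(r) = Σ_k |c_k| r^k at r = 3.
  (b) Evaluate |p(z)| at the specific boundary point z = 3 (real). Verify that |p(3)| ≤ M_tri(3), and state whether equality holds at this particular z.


Coefficients: c_0 = -3, c_1 = 1, c_2 = 1, c_3 = 2, c_4 = 2. Radius r = 3.
Part (a). Triangle bound: M_tri(r) = Σ_k |c_k| r^k
  = |-3|·3^0 + |1|·3^1 + |1|·3^2 + |2|·3^3 + |2|·3^4
  = 3 + 3 + 9 + 54 + 162 = 231.
This bounds M(r) := max_{|z|=r} |p(z)| from above; equality holds iff all terms c_k z^k can be made to align in phase at a single z on |z|=r.
Part (b). At z = 3 (real, on the circle |z| = r):
  p(3) = (-3)·3^0 + (1)·3^1 + (1)·3^2 + (2)·3^3 + (2)·3^4 = 225.
  |p(3)| = 225.
Check: |p(3)| = 225 ≤ 231 = M_tri(3). ✓ Equality does not hold at z = 3 (the coefficients have mixed signs, so the terms do not all align in phase there).

M_tri(3) = 231; |p(3)| = 225; equality at z=3: no.


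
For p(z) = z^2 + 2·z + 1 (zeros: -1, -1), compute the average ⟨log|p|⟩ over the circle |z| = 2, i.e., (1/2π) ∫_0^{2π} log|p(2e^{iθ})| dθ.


Zeros: -1, -1; r = 2.
Inside |z| < r: -1, -1. Outside (|z| ≥ r): ∅.
p(0) = 1, so log|p(0)| = log(1) = 0.0000.
Apply Jensen: I(r) = log|p(0)| + Σ_k log(r/|z_k|), summed over zeros inside |z| < r.
  log(r/|z_k|) for z_k = -1: log(2/1) = 0.6931
  log(r/|z_k|) for z_k = -1: log(2/1) = 0.6931
Sum over inside zeros: 1.3863.
I(r) = log|p(0)| + (inside sum) = 0.0000 + 1.3863 = 1.3863.
Closed form (all zeros inside, monic): I(r) = n·log(r) = 2·log(2) = 1.3863. ✓

I(r) ≈ 1.3863.


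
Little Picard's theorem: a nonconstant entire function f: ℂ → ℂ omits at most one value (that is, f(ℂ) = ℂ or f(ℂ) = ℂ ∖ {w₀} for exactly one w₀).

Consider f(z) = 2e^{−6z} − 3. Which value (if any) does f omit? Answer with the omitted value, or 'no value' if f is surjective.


Little Picard bounds the complement of f(ℂ) to at most one point.
e^{−6z} is never zero on ℂ, so 2·e^{−6z} takes every value in ℂ ∖ {0}. Adding -3 shifts the range to ℂ ∖ {-3}. Thus f omits exactly the value -3.

Omitted value: -3.


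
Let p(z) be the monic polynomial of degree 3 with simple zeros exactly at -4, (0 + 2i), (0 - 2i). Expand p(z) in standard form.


The polynomial is p(z) = ∏_{α ∈ S} (z − α), where S = {-4, (0 + 2i), (0 - 2i)}.
Expanding the product yields: p(z) = z^3 + 4·z^2 + 4·z + 16.
Note conjugate pairs combine to real quadratics: (z − (0+2i))(z − (0−2i)) = z² + 4.
The resulting polynomial has degree 3 and real coefficients as required.

p(z) = z^3 + 4·z^2 + 4·z + 16.


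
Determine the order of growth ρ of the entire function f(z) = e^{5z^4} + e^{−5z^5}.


Each summand is entire of order 4 and 5 respectively (as in the single-exponential case). The order of a sum is at most the max of the orders, so ρ ≤ 5. For the lower bound: on |z|=r choose arg z so that -5z^5 is real positive; then |e^{-5z^5}| = e^{5r^5} while |e^{5z^4}| ≤ e^{5r^4} = o(e^{5r^5}). So |f| ≥ e^{5r^5}(1 − o(1)) and ρ ≥ 5. Hence ρ = max(4, 5) = 5.
Therefore ρ = 5.

Order ρ = 5.


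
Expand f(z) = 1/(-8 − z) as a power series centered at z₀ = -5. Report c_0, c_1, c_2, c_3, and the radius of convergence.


Let w = z − z₀, so z = z₀ + w.
Then -8 − z = -8 − (z₀ + w) = (-8 − z₀) − w = -3 − w.
f(z) = 1/(-3 − w) = (1/(-3)) · 1/(1 − w/(-3)) = Σ_{n≥0} w^n / (-3)^(n+1).
So c_n = 1/(-3)^(n+1):
  c_0 = 1/(-3)^1 = -1/3.
  c_1 = 1/(-3)^2 = 1/9.
  c_2 = 1/(-3)^3 = -1/27.
  c_3 = 1/(-3)^4 = 1/81.
The series is valid for |w/d| < 1, i.e. |z − z₀| < |d|.
Radius of convergence: R = |-8 − z₀| = |-3| = 3 (distance from z₀ to the singularity z = -8).

c_0 = -1/3, c_1 = 1/9, c_2 = -1/27, c_3 = 1/81; R = 3.


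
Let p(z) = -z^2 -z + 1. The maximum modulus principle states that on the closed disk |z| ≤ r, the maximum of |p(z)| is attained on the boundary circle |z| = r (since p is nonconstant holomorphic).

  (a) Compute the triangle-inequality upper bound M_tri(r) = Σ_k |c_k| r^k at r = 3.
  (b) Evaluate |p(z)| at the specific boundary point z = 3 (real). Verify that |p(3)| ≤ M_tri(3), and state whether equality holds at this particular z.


Coefficients: c_0 = 1, c_1 = -1, c_2 = -1. Radius r = 3.
Part (a). Triangle bound: M_tri(r) = Σ_k |c_k| r^k
  = |1|·3^0 + |-1|·3^1 + |-1|·3^2
  = 1 + 3 + 9 = 13.
This bounds M(r) := max_{|z|=r} |p(z)| from above; equality holds iff all terms c_k z^k can be made to align in phase at a single z on |z|=r.
Part (b). At z = 3 (real, on the circle |z| = r):
  p(3) = (1)·3^0 + (-1)·3^1 + (-1)·3^2 = -11.
  |p(3)| = 11.
Check: |p(3)| = 11 ≤ 13 = M_tri(3). ✓ Equality does not hold at z = 3 (the coefficients have mixed signs, so the terms do not all align in phase there).

M_tri(3) = 13; |p(3)| = 11; equality at z=3: no.


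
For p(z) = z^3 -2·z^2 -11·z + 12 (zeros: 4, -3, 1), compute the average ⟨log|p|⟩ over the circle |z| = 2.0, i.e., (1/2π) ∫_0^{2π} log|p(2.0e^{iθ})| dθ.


Zeros: -3, 1, 4; r = 2.0.
Inside |z| < r: 1. Outside (|z| ≥ r): -3, 4.
p(0) = 12, so log|p(0)| = log(12) = 2.4849.
Apply Jensen: I(r) = log|p(0)| + Σ_k log(r/|z_k|), summed over zeros inside |z| < r.
  log(r/|z_k|) for z_k = 1: log(2.0/1) = 0.6931
  Outside zeros (-3, 4) contribute nothing to the Jensen sum.
Sum over inside zeros: 0.6931.
I(r) = log|p(0)| + (inside sum) = 2.4849 + 0.6931 = 3.1781.
Note: since some zeros are outside |z| ≤ r, the simplified n·log(r) form does NOT apply — only the inside zeros contribute.

I(r) ≈ 3.1781.


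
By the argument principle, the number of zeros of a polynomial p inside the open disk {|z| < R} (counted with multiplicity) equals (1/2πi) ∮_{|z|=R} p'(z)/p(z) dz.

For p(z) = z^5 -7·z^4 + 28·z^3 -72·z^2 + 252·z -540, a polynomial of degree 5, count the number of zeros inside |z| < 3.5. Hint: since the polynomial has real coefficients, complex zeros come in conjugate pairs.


The zeros of p are: 3, (-1 + 3i), (-1 - 3i), (3 + 3i), (3 - 3i).
Their magnitudes are: 3, 3.162, 3.162, 4.243, 4.243.
Zeros with |z| < R = 3.5: 3, (-1 + 3i), (-1 - 3i).
Count = 3.
By the argument principle, (1/2πi) ∮_{|z|=R} p'(z)/p(z) dz equals exactly this count.

Number of zeros inside |z| < 3.5: 3.


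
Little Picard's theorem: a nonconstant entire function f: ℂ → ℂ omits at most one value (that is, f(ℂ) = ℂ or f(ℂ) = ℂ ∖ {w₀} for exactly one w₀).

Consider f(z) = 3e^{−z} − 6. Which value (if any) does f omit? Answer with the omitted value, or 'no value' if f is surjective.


Little Picard bounds the complement of f(ℂ) to at most one point.
e^{−z} is never zero on ℂ, so 3·e^{−z} takes every value in ℂ ∖ {0}. Adding -6 shifts the range to ℂ ∖ {-6}. Thus f omits exactly the value -6.

Omitted value: -6.


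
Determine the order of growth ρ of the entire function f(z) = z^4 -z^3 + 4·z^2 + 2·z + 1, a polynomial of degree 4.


|f(z)| ≤ Σ|c_k|·r^k = O(r^4) as r → ∞. Polynomial growth is O(e^{r^ε}) for every ε > 0 (since r^4/e^{r^ε} → 0), so ρ ≤ ε for all ε > 0, i.e. ρ = 0. Every nonconstant polynomial has order 0.
Therefore ρ = 0.

Order ρ = 0.


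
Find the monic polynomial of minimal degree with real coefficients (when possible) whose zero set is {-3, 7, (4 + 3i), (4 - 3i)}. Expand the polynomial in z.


The polynomial is p(z) = ∏_{α ∈ S} (z − α), where S = {-3, 7, (4 + 3i), (4 - 3i)}.
Expanding the product yields: p(z) = z^4 -12·z^3 + 36·z^2 + 68·z -525.
Note conjugate pairs combine to real quadratics: (z − (4+3i))(z − (4−3i)) = z² − 8z + 25.
The resulting polynomial has degree 4 and real coefficients as required.

p(z) = z^4 -12·z^3 + 36·z^2 + 68·z -525.


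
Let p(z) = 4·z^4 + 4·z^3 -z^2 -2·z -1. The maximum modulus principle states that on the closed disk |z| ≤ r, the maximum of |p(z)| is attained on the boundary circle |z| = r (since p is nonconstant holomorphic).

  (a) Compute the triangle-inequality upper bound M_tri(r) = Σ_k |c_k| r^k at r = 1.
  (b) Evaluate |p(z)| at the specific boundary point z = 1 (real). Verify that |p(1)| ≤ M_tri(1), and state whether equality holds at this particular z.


Coefficients: c_0 = -1, c_1 = -2, c_2 = -1, c_3 = 4, c_4 = 4. Radius r = 1.
Part (a). Triangle bound: M_tri(r) = Σ_k |c_k| r^k
  = |-1|·1^0 + |-2|·1^1 + |-1|·1^2 + |4|·1^3 + |4|·1^4
  = 1 + 2 + 1 + 4 + 4 = 12.
This bounds M(r) := max_{|z|=r} |p(z)| from above; equality holds iff all terms c_k z^k can be made to align in phase at a single z on |z|=r.
Part (b). At z = 1 (real, on the circle |z| = r):
  p(1) = (-1)·1^0 + (-2)·1^1 + (-1)·1^2 + (4)·1^3 + (4)·1^4 = 4.
  |p(1)| = 4.
Check: |p(1)| = 4 ≤ 12 = M_tri(1). ✓ Equality does not hold at z = 1 (the coefficients have mixed signs, so the terms do not all align in phase there).

M_tri(1) = 12; |p(1)| = 4; equality at z=1: no.


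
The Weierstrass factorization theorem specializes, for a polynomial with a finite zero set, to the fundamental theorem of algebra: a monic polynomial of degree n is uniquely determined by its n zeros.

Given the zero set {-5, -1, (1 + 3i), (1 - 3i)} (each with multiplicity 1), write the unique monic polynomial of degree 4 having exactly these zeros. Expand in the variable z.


The polynomial is p(z) = ∏_{α ∈ S} (z − α), where S = {-5, -1, (1 + 3i), (1 - 3i)}.
Expanding the product yields: p(z) = z^4 + 4·z^3 + 3·z^2 + 50·z + 50.
Note conjugate pairs combine to real quadratics: (z − (1+3i))(z − (1−3i)) = z² − 2z + 10.
The resulting polynomial has degree 4 and real coefficients as required.

p(z) = z^4 + 4·z^3 + 3·z^2 + 50·z + 50.


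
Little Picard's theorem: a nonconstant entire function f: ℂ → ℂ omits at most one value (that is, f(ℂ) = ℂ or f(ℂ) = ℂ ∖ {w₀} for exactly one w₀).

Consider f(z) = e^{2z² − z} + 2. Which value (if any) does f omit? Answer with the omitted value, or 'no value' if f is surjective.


Little Picard bounds the complement of f(ℂ) to at most one point.
The exponent g(z) = 2z² − z is a nonconstant polynomial, hence surjective onto ℂ. So e^{g(z)} takes every value in {e^w : w ∈ ℂ} = ℂ ∖ {0}. Adding 2 shifts the range to ℂ ∖ {2}. f omits exactly 2.

Omitted value: 2.


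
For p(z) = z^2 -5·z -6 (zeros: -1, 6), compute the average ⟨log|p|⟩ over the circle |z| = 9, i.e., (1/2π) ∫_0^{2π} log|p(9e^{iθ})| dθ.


Zeros: -1, 6; r = 9.
Inside |z| < r: -1, 6. Outside (|z| ≥ r): ∅.
p(0) = -6, so log|p(0)| = log(6) = 1.7918.
Apply Jensen: I(r) = log|p(0)| + Σ_k log(r/|z_k|), summed over zeros inside |z| < r.
  log(r/|z_k|) for z_k = -1: log(9/1) = 2.1972
  log(r/|z_k|) for z_k = 6: log(9/6) = 0.4055
Sum over inside zeros: 2.6027.
I(r) = log|p(0)| + (inside sum) = 1.7918 + 2.6027 = 4.3944.
Closed form (all zeros inside, monic): I(r) = n·log(r) = 2·log(9) = 4.3944. ✓

I(r) ≈ 4.3944.


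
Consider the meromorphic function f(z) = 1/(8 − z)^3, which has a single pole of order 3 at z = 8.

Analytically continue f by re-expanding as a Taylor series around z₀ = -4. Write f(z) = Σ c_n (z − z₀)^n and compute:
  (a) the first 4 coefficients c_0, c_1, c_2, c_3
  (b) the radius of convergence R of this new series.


Let w = z − z₀, so z = z₀ + w.
Then 8 − z = 8 − (z₀ + w) = (8 − z₀) − w = 12 − w.
f(z) = 1/(12 − w)^3 = (1/(12)^3) · (1 − w/(12))^{−3}.
By the binomial series (1−u)^{−3} = Σ_{n≥0} C(n+2, 2) u^n for |u|<1, with u = w/(12):
  c_n = C(n+2, 2) / (12)^(n+3).
  c_0 = 1/(12)^3 = 1/1728.
  c_1 = 3/(12)^4 = 1/6912.
  c_2 = 6/(12)^5 = 1/41472.
  c_3 = 10/(12)^6 = 5/1492992.
The series is valid for |w/d| < 1, i.e. |z − z₀| < |d|.
Radius of convergence: R = |8 − z₀| = |12| = 12 (distance from z₀ to the singularity z = 8).

c_0 = 1/1728, c_1 = 1/6912, c_2 = 1/41472, c_3 = 5/1492992; R = 12.


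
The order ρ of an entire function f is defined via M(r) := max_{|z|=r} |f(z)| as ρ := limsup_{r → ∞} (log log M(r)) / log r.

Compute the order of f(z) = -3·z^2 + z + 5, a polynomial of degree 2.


|f(z)| ≤ Σ|c_k|·r^k = O(r^2) as r → ∞. Polynomial growth is O(e^{r^ε}) for every ε > 0 (since r^2/e^{r^ε} → 0), so ρ ≤ ε for all ε > 0, i.e. ρ = 0. Every nonconstant polynomial has order 0.
Therefore ρ = 0.

Order ρ = 0.


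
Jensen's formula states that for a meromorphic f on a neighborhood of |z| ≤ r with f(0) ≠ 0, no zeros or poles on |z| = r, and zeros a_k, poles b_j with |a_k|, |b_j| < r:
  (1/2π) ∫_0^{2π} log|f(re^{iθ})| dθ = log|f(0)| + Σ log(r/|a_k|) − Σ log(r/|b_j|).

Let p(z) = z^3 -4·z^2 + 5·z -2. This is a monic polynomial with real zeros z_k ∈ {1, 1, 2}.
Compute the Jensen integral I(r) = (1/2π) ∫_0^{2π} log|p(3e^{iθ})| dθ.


Zeros: 1, 1, 2; r = 3.
Inside |z| < r: 1, 1, 2. Outside (|z| ≥ r): ∅.
p(0) = -2, so log|p(0)| = log(2) = 0.6931.
Apply Jensen: I(r) = log|p(0)| + Σ_k log(r/|z_k|), summed over zeros inside |z| < r.
  log(r/|z_k|) for z_k = 1: log(3/1) = 1.0986
  log(r/|z_k|) for z_k = 1: log(3/1) = 1.0986
  log(r/|z_k|) for z_k = 2: log(3/2) = 0.4055
Sum over inside zeros: 2.6027.
I(r) = log|p(0)| + (inside sum) = 0.6931 + 2.6027 = 3.2958.
Closed form (all zeros inside, monic): I(r) = n·log(r) = 3·log(3) = 3.2958. ✓

I(r) ≈ 3.2958.


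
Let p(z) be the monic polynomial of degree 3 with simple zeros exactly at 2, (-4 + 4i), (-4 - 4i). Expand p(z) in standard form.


The polynomial is p(z) = ∏_{α ∈ S} (z − α), where S = {2, (-4 + 4i), (-4 - 4i)}.
Expanding the product yields: p(z) = z^3 + 6·z^2 + 16·z -64.
Note conjugate pairs combine to real quadratics: (z − (-4+4i))(z − (-4−4i)) = z² + 8z + 32.
The resulting polynomial has degree 3 and real coefficients as required.

p(z) = z^3 + 6·z^2 + 16·z -64.


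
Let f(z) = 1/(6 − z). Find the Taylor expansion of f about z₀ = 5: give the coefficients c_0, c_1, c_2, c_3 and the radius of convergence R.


Let w = z − z₀, so z = z₀ + w.
Then 6 − z = 6 − (z₀ + w) = (6 − z₀) − w = 1 − w.
f(z) = 1/(1 − w) = (1/(1)) · 1/(1 − w/(1)) = Σ_{n≥0} w^n / (1)^(n+1).
So c_n = 1/(1)^(n+1):
  c_0 = 1/(1)^1 = 1.
  c_1 = 1/(1)^2 = 1.
  c_2 = 1/(1)^3 = 1.
  c_3 = 1/(1)^4 = 1.
The series is valid for |w/d| < 1, i.e. |z − z₀| < |d|.
Radius of convergence: R = |6 − z₀| = |1| = 1 (distance from z₀ to the singularity z = 6).

c_0 = 1, c_1 = 1, c_2 = 1, c_3 = 1; R = 1.


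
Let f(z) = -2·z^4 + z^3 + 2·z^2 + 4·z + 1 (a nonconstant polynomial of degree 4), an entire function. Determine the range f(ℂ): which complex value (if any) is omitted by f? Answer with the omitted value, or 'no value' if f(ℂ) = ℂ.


Little Picard bounds the complement of f(ℂ) to at most one point.
For every w ∈ ℂ, the equation p(z) − w = 0 is a nonconstant polynomial in z and hence has at least one root by the fundamental theorem of algebra. So p is surjective onto ℂ, omitting no value.

Omitted value: no value.
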